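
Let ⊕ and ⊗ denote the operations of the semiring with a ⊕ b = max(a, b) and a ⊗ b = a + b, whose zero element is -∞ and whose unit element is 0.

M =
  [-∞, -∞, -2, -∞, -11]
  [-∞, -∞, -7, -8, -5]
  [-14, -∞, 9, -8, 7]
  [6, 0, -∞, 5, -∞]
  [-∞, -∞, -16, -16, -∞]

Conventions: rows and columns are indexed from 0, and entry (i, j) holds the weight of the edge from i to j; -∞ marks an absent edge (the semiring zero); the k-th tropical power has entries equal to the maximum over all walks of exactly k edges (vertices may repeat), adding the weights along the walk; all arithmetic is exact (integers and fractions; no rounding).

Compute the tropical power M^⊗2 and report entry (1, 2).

M^⊗2:
  [-16, -∞, 7, -10, 5]
  [-2, -8, 2, -3, 0]
  [-2, -8, 18, 1, 16]
  [11, 5, 4, 10, -5]
  [-10, -16, -7, -11, -9]
Key observation: the optimum is the walk 1->2->2, with weight (-7) + 9 = 2.
Optimal value attained by: walk 1->2->2.
Answer: (M^⊗2)[1][2] = 2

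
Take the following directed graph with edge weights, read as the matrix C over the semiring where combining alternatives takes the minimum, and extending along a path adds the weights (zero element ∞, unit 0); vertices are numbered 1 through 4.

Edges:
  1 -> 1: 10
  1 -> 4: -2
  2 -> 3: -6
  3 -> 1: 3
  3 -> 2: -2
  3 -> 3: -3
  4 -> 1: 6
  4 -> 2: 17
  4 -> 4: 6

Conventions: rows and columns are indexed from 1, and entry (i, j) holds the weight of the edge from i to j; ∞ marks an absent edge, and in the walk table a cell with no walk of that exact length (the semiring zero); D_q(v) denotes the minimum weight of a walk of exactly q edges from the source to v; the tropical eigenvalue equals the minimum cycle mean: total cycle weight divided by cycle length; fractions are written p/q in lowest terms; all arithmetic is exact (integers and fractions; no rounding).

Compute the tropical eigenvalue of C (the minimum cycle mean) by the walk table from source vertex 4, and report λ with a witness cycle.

q=0: [∞, ∞, ∞, 0]
q=1: [6, 17, ∞, 6]
q=2: [12, 23, 11, 4]
q=3: [10, 9, 8, 10]
q=4: [11, 6, 3, 8]
Optimal cycle mean attained by: cycle 2->3->2, total (-6) + (-2), length 2.
Answer: λ = -4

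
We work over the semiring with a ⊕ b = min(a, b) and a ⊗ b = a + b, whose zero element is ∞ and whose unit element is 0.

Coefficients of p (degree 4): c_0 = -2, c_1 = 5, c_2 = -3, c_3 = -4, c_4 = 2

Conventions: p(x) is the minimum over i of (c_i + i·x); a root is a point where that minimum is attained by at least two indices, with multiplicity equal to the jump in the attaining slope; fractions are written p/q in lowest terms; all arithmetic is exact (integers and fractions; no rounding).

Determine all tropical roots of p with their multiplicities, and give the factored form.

hull edge (i=0, c=-2) to (i=3, c=-4): slope -2/3, span 3
hull edge (i=3, c=-4) to (i=4, c=2): slope 6, span 1
Factored form: p(x) = 2 ⊗ (x ⊕ (-6)) ⊗ (x ⊕ 2/3) ⊗ (x ⊕ 2/3) ⊗ (x ⊕ 2/3)
Answer: roots = -6 (mult 1), 2/3 (mult 3)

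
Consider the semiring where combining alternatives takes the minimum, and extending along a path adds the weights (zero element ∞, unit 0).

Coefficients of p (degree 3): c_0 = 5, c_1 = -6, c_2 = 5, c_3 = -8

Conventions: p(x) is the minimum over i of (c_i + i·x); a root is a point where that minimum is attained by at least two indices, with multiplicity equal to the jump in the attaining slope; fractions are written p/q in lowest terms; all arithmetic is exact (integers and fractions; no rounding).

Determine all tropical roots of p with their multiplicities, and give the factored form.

hull edge (i=0, c=5) to (i=1, c=-6): slope -11, span 1
hull edge (i=1, c=-6) to (i=3, c=-8): slope -1, span 2
Factored form: p(x) = -8 ⊗ (x ⊕ 1) ⊗ (x ⊕ 1) ⊗ (x ⊕ 11)
Answer: roots = 1 (mult 2), 11 (mult 1)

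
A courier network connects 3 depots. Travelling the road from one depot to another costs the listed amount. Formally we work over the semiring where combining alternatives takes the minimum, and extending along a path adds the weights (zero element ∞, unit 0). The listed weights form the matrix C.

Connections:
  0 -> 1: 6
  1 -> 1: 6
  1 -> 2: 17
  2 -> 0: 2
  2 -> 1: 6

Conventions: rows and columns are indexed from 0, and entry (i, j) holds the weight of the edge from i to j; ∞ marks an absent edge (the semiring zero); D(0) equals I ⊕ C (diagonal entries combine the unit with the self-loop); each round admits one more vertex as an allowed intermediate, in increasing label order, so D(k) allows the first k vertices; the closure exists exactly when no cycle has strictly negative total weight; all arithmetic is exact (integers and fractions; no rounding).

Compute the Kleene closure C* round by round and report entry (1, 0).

D(0):
  [0, 6, ∞]
  [∞, 0, 17]
  [2, 6, 0]
D(1):
  [0, 6, ∞]
  [∞, 0, 17]
  [2, 6, 0]
D(2):
  [0, 6, 23]
  [∞, 0, 17]
  [2, 6, 0]
D(3):
  [0, 6, 23]
  [19, 0, 17]
  [2, 6, 0]
Answer: C*[1][0] = 19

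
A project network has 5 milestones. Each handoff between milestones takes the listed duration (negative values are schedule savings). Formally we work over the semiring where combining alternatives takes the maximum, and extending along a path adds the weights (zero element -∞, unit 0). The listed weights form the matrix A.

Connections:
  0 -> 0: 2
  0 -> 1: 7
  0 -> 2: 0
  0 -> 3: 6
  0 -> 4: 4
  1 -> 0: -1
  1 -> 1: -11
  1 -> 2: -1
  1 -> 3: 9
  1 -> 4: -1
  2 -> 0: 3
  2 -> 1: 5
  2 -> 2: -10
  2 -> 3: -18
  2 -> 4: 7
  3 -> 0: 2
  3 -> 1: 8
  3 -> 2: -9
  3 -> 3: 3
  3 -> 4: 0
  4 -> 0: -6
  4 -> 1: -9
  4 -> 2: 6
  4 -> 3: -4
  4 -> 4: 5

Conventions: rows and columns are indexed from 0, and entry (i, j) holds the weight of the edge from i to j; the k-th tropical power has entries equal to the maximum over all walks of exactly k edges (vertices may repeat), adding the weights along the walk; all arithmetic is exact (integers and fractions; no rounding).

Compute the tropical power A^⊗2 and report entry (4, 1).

A^⊗2:
  [8, 14, 10, 16, 9]
  [11, 17, 5, 12, 9]
  [5, 10, 13, 14, 12]
  [7, 11, 7, 17, 7]
  [9, 11, 11, 1, 13]
Key observation: the optimum is the walk 4->2->1, with weight 6 + 5 = 11.
Optimal value attained by: walk 4->2->1.
Answer: (A^⊗2)[4][1] = 11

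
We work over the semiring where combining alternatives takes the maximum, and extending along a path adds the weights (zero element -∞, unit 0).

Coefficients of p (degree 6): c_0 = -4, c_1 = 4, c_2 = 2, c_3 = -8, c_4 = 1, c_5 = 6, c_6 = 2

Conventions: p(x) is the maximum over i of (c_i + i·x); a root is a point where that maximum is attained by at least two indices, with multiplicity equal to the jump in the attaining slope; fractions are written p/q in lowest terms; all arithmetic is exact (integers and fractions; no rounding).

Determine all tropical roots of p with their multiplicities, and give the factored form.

hull edge (i=0, c=-4) to (i=1, c=4): slope 8, span 1
hull edge (i=1, c=4) to (i=5, c=6): slope 1/2, span 4
hull edge (i=5, c=6) to (i=6, c=2): slope -4, span 1
Factored form: p(x) = 2 ⊗ (x ⊕ (-8)) ⊗ (x ⊕ (-1/2)) ⊗ (x ⊕ (-1/2)) ⊗ (x ⊕ (-1/2)) ⊗ (x ⊕ (-1/2)) ⊗ (x ⊕ 4)
Answer: roots = -8 (mult 1), -1/2 (mult 4), 4 (mult 1)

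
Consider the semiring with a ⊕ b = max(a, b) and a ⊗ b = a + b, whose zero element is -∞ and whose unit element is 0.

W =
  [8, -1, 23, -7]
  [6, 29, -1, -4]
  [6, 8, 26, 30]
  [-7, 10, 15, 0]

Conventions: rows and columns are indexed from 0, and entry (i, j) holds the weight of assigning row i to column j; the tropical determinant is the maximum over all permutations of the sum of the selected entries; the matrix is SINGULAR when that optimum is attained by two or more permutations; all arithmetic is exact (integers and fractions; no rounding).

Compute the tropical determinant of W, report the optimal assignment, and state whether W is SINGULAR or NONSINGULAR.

σ = (0, 1, 2, 3): 8 + 29 + 26 + 0 = 63
σ = (0, 1, 3, 2): 8 + 29 + 30 + 15 = 82
σ = (0, 2, 1, 3): 8 + (-1) + 8 + 0 = 15
σ = (0, 2, 3, 1): 8 + (-1) + 30 + 10 = 47
σ = (0, 3, 1, 2): 8 + (-4) + 8 + 15 = 27
σ = (0, 3, 2, 1): 8 + (-4) + 26 + 10 = 40
σ = (1, 0, 2, 3): (-1) + 6 + 26 + 0 = 31
σ = (1, 0, 3, 2): (-1) + 6 + 30 + 15 = 50
σ = (1, 2, 0, 3): (-1) + (-1) + 6 + 0 = 4
σ = (1, 2, 3, 0): (-1) + (-1) + 30 + (-7) = 21
σ = (1, 3, 0, 2): (-1) + (-4) + 6 + 15 = 16
σ = (1, 3, 2, 0): (-1) + (-4) + 26 + (-7) = 14
σ = (2, 0, 1, 3): 23 + 6 + 8 + 0 = 37
σ = (2, 0, 3, 1): 23 + 6 + 30 + 10 = 69
σ = (2, 1, 0, 3): 23 + 29 + 6 + 0 = 58
σ = (2, 1, 3, 0): 23 + 29 + 30 + (-7) = 75
σ = (2, 3, 0, 1): 23 + (-4) + 6 + 10 = 35
σ = (2, 3, 1, 0): 23 + (-4) + 8 + (-7) = 20
σ = (3, 0, 1, 2): (-7) + 6 + 8 + 15 = 22
σ = (3, 0, 2, 1): (-7) + 6 + 26 + 10 = 35
σ = (3, 1, 0, 2): (-7) + 29 + 6 + 15 = 43
σ = (3, 1, 2, 0): (-7) + 29 + 26 + (-7) = 41
σ = (3, 2, 0, 1): (-7) + (-1) + 6 + 10 = 8
σ = (3, 2, 1, 0): (-7) + (-1) + 8 + (-7) = -7
Optimal value attained by: σ = (0, 1, 3, 2).
Answer: det⊕(W) = 82; verdict: NONSINGULAR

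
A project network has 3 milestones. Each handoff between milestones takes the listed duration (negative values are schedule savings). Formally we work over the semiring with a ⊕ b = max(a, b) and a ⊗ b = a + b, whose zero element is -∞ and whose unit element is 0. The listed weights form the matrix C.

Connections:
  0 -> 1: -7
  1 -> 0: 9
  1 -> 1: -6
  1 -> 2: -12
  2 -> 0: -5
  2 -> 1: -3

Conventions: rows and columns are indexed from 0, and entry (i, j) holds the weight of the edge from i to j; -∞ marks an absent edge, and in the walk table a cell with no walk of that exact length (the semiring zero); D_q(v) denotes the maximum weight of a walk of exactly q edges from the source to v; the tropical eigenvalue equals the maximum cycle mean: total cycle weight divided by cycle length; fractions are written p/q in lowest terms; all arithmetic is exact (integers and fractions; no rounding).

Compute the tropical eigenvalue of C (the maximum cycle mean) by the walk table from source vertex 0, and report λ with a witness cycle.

q=0: [0, -∞, -∞]
q=1: [-∞, -7, -∞]
q=2: [2, -13, -19]
q=3: [-4, -5, -25]
Optimal cycle mean attained by: cycle 0->1->0, total (-7) + 9, length 2.
Answer: λ = 1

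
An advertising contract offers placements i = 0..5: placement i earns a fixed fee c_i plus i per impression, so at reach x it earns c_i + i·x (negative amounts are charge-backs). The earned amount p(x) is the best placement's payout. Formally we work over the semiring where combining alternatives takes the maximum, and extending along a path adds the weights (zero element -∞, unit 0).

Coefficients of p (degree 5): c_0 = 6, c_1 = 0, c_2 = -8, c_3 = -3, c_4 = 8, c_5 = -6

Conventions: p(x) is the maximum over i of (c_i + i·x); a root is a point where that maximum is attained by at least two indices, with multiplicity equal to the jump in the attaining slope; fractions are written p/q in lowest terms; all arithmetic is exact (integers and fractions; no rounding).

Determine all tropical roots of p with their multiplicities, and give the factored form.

hull edge (i=0, c=6) to (i=4, c=8): slope 1/2, span 4
hull edge (i=4, c=8) to (i=5, c=-6): slope -14, span 1
Factored form: p(x) = -6 ⊗ (x ⊕ (-1/2)) ⊗ (x ⊕ (-1/2)) ⊗ (x ⊕ (-1/2)) ⊗ (x ⊕ (-1/2)) ⊗ (x ⊕ 14)
Answer: roots = -1/2 (mult 4), 14 (mult 1)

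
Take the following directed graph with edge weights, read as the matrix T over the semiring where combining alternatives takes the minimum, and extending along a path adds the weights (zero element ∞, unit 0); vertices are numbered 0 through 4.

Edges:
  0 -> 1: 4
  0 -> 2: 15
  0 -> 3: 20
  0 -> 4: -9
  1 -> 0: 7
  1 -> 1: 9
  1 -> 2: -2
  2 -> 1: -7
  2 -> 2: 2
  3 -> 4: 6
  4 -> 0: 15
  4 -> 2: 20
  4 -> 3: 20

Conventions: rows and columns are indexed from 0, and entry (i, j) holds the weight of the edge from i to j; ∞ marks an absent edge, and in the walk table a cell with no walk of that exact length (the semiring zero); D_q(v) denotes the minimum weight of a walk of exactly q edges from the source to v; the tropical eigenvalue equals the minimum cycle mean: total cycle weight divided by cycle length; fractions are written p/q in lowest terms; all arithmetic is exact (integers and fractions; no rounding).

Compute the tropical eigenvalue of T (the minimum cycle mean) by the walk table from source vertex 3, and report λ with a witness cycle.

q=0: [∞, ∞, ∞, 0, ∞]
q=1: [∞, ∞, ∞, ∞, 6]
q=2: [21, ∞, 26, 26, ∞]
q=3: [∞, 19, 28, 41, 12]
q=4: [26, 21, 17, 32, 47]
q=5: [28, 10, 19, 46, 17]
Optimal cycle mean attained by: cycle 1->2->1, total (-2) + (-7), length 2.
Answer: λ = -9/2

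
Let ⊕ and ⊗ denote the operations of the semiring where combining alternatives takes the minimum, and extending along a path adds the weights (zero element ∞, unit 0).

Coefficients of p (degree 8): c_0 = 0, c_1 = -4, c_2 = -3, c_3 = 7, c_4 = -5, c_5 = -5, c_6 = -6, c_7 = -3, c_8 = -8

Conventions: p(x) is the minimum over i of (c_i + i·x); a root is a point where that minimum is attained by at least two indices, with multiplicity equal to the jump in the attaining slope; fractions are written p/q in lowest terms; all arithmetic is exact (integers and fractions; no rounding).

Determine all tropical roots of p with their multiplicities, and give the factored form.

hull edge (i=0, c=0) to (i=1, c=-4): slope -4, span 1
hull edge (i=1, c=-4) to (i=8, c=-8): slope -4/7, span 7
Factored form: p(x) = -8 ⊗ (x ⊕ 4/7) ⊗ (x ⊕ 4/7) ⊗ (x ⊕ 4/7) ⊗ (x ⊕ 4/7) ⊗ (x ⊕ 4/7) ⊗ (x ⊕ 4/7) ⊗ (x ⊕ 4/7) ⊗ (x ⊕ 4)
Answer: roots = 4/7 (mult 7), 4 (mult 1)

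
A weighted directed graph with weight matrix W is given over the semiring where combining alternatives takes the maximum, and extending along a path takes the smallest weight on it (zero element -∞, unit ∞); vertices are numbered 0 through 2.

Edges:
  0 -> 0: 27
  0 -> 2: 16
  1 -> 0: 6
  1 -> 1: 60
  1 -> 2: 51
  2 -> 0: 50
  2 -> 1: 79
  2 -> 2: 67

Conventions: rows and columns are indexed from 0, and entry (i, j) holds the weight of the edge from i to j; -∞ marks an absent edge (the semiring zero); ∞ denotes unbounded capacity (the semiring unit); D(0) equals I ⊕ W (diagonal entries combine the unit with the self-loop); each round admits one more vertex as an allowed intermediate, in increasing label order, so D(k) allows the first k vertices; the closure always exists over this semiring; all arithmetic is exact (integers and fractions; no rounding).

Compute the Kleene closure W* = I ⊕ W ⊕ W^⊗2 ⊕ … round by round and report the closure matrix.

D(0):
  [∞, -∞, 16]
  [6, ∞, 51]
  [50, 79, ∞]
D(1):
  [∞, -∞, 16]
  [6, ∞, 51]
  [50, 79, ∞]
D(2):
  [∞, -∞, 16]
  [6, ∞, 51]
  [50, 79, ∞]
D(3):
  [∞, 16, 16]
  [50, ∞, 51]
  [50, 79, ∞]
Answer: W* = [[∞, 16, 16], [50, ∞, 51], [50, 79, ∞]]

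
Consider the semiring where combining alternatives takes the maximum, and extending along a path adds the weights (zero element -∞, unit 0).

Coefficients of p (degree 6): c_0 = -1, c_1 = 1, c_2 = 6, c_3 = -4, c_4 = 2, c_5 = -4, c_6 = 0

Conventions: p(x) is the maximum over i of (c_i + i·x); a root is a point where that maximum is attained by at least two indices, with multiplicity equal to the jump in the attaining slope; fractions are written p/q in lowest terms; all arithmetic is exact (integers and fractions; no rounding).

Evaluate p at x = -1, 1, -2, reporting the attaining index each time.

p(-1) = max(-1+0·(-1)=-1, 1+1·(-1)=0, 6+2·(-1)=4, -4+3·(-1)=-7, 2+4·(-1)=-2, -4+5·(-1)=-9, 0+6·(-1)=-6) = 4 (attained by i=2)
p(1) = max(-1+0·1=-1, 1+1·1=2, 6+2·1=8, -4+3·1=-1, 2+4·1=6, -4+5·1=1, 0+6·1=6) = 8 (attained by i=2)
p(-2) = max(-1+0·(-2)=-1, 1+1·(-2)=-1, 6+2·(-2)=2, -4+3·(-2)=-10, 2+4·(-2)=-6, -4+5·(-2)=-14, 0+6·(-2)=-12) = 2 (attained by i=2)
Answer: p(-1) = 4; p(1) = 8; p(-2) = 2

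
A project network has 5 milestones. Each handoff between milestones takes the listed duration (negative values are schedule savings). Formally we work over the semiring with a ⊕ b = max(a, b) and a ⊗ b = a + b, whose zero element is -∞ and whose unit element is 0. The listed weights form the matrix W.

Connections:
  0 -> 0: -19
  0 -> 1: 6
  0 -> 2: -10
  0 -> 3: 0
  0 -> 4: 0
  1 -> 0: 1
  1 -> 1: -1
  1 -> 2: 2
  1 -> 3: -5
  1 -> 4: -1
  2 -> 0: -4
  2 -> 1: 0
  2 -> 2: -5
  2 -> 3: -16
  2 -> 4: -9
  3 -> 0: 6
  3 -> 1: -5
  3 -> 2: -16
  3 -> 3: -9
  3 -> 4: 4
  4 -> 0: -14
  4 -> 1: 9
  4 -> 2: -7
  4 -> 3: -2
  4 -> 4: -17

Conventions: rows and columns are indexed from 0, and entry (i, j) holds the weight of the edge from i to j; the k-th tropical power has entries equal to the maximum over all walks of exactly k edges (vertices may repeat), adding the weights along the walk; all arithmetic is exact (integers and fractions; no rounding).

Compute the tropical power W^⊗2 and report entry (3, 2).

W^⊗2:
  [7, 9, 8, 1, 5]
  [1, 8, 1, 1, 1]
  [1, 2, 2, -4, -1]
  [-3, 13, -3, 6, 6]
  [10, 8, 11, 4, 8]
Key observation: the optimum is the walk 3->1->2, with weight (-5) + 2 = -3.
Optimal value attained by: walk 3->1->2.
Answer: (W^⊗2)[3][2] = -3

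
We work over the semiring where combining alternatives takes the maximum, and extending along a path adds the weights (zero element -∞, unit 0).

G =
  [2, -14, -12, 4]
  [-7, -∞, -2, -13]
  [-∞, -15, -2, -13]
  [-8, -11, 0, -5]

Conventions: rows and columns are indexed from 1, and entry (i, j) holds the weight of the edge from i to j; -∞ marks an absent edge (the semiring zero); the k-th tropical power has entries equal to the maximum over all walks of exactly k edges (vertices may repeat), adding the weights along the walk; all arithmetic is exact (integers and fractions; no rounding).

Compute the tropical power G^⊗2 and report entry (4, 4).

G^⊗2:
  [4, -7, 4, 6]
  [-5, -17, -4, -3]
  [-21, -17, -4, -15]
  [-6, -15, -2, -4]
Key observation: the optimum is the walk 4->1->4, with weight (-8) + 4 = -4.
Optimal value attained by: walk 4->1->4.
Answer: (G^⊗2)[4][4] = -4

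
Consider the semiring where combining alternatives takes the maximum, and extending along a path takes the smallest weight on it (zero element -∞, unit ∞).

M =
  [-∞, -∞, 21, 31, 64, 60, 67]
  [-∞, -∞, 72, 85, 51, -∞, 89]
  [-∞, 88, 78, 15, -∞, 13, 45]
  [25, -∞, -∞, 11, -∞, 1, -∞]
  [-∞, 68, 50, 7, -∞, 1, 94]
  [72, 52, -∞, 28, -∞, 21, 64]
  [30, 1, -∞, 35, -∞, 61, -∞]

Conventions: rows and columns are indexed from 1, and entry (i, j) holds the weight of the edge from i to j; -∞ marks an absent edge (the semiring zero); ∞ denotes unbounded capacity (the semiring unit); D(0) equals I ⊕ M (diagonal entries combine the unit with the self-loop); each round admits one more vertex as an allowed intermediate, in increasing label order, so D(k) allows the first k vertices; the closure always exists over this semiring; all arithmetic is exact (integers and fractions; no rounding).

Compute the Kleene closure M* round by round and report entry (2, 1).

D(0):
  [∞, -∞, 21, 31, 64, 60, 67]
  [-∞, ∞, 72, 85, 51, -∞, 89]
  [-∞, 88, ∞, 15, -∞, 13, 45]
  [25, -∞, -∞, ∞, -∞, 1, -∞]
  [-∞, 68, 50, 7, ∞, 1, 94]
  [72, 52, -∞, 28, -∞, ∞, 64]
  [30, 1, -∞, 35, -∞, 61, ∞]
D(1):
  [∞, -∞, 21, 31, 64, 60, 67]
  [-∞, ∞, 72, 85, 51, -∞, 89]
  [-∞, 88, ∞, 15, -∞, 13, 45]
  [25, -∞, 21, ∞, 25, 25, 25]
  [-∞, 68, 50, 7, ∞, 1, 94]
  [72, 52, 21, 31, 64, ∞, 67]
  [30, 1, 21, 35, 30, 61, ∞]
D(2):
  [∞, -∞, 21, 31, 64, 60, 67]
  [-∞, ∞, 72, 85, 51, -∞, 89]
  [-∞, 88, ∞, 85, 51, 13, 88]
  [25, -∞, 21, ∞, 25, 25, 25]
  [-∞, 68, 68, 68, ∞, 1, 94]
  [72, 52, 52, 52, 64, ∞, 67]
  [30, 1, 21, 35, 30, 61, ∞]
D(3):
  [∞, 21, 21, 31, 64, 60, 67]
  [-∞, ∞, 72, 85, 51, 13, 89]
  [-∞, 88, ∞, 85, 51, 13, 88]
  [25, 21, 21, ∞, 25, 25, 25]
  [-∞, 68, 68, 68, ∞, 13, 94]
  [72, 52, 52, 52, 64, ∞, 67]
  [30, 21, 21, 35, 30, 61, ∞]
D(4):
  [∞, 21, 21, 31, 64, 60, 67]
  [25, ∞, 72, 85, 51, 25, 89]
  [25, 88, ∞, 85, 51, 25, 88]
  [25, 21, 21, ∞, 25, 25, 25]
  [25, 68, 68, 68, ∞, 25, 94]
  [72, 52, 52, 52, 64, ∞, 67]
  [30, 21, 21, 35, 30, 61, ∞]
D(5):
  [∞, 64, 64, 64, 64, 60, 67]
  [25, ∞, 72, 85, 51, 25, 89]
  [25, 88, ∞, 85, 51, 25, 88]
  [25, 25, 25, ∞, 25, 25, 25]
  [25, 68, 68, 68, ∞, 25, 94]
  [72, 64, 64, 64, 64, ∞, 67]
  [30, 30, 30, 35, 30, 61, ∞]
D(6):
  [∞, 64, 64, 64, 64, 60, 67]
  [25, ∞, 72, 85, 51, 25, 89]
  [25, 88, ∞, 85, 51, 25, 88]
  [25, 25, 25, ∞, 25, 25, 25]
  [25, 68, 68, 68, ∞, 25, 94]
  [72, 64, 64, 64, 64, ∞, 67]
  [61, 61, 61, 61, 61, 61, ∞]
D(7):
  [∞, 64, 64, 64, 64, 61, 67]
  [61, ∞, 72, 85, 61, 61, 89]
  [61, 88, ∞, 85, 61, 61, 88]
  [25, 25, 25, ∞, 25, 25, 25]
  [61, 68, 68, 68, ∞, 61, 94]
  [72, 64, 64, 64, 64, ∞, 67]
  [61, 61, 61, 61, 61, 61, ∞]
Answer: M*[2][1] = 61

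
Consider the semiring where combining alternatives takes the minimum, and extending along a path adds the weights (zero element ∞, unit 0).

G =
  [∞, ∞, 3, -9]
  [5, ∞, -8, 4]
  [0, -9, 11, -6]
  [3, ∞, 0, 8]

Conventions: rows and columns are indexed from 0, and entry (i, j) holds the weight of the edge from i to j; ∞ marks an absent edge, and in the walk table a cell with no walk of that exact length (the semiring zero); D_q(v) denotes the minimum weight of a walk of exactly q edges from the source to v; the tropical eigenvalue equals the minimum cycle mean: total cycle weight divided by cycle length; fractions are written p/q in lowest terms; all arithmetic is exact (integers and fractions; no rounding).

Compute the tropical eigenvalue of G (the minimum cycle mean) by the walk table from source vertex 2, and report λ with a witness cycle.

q=0: [∞, ∞, 0, ∞]
q=1: [0, -9, 11, -6]
q=2: [-4, 2, -17, -9]
q=3: [-17, -26, -9, -23]
q=4: [-21, -18, -34, -26]
Optimal cycle mean attained by: cycle 1->2->1, total (-8) + (-9), length 2.
Answer: λ = -17/2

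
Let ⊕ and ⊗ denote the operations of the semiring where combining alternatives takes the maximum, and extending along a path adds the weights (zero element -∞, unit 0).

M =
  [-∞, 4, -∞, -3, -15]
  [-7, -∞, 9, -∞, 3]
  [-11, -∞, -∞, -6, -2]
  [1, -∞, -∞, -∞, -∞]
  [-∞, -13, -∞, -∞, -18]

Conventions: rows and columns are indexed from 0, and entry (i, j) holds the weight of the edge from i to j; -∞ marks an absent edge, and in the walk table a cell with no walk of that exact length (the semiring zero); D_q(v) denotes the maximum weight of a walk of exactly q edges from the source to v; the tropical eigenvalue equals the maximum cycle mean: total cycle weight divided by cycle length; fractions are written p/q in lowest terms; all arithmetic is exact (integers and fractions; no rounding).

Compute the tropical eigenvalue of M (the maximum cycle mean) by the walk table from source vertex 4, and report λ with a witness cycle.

q=0: [-∞, -∞, -∞, -∞, 0]
q=1: [-∞, -13, -∞, -∞, -18]
q=2: [-20, -31, -4, -∞, -10]
q=3: [-15, -16, -22, -10, -6]
q=4: [-9, -11, -7, -18, -13]
q=5: [-17, -5, -2, -12, -8]
Optimal cycle mean attained by: cycle 0->1->2->3->0, total 4 + 9 + (-6) + 1, length 4.
Answer: λ = 2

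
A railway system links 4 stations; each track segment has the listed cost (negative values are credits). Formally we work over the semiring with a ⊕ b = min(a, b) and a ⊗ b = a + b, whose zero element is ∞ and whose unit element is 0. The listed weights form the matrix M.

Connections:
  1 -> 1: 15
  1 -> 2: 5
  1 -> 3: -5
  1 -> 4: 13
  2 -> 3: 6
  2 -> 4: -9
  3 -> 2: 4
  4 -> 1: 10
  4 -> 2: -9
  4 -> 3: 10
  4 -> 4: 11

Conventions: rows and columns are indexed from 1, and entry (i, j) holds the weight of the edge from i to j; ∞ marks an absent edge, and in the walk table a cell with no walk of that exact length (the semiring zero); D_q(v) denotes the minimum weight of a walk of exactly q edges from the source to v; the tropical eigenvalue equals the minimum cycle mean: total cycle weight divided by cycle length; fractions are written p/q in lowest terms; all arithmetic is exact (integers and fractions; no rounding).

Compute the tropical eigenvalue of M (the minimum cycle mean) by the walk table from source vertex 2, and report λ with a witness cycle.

q=0: [∞, 0, ∞, ∞]
q=1: [∞, ∞, 6, -9]
q=2: [1, -18, 1, 2]
q=3: [12, -7, -12, -27]
q=4: [-17, -36, -17, -16]
Optimal cycle mean attained by: cycle 2->4->2, total (-9) + (-9), length 2.
Answer: λ = -9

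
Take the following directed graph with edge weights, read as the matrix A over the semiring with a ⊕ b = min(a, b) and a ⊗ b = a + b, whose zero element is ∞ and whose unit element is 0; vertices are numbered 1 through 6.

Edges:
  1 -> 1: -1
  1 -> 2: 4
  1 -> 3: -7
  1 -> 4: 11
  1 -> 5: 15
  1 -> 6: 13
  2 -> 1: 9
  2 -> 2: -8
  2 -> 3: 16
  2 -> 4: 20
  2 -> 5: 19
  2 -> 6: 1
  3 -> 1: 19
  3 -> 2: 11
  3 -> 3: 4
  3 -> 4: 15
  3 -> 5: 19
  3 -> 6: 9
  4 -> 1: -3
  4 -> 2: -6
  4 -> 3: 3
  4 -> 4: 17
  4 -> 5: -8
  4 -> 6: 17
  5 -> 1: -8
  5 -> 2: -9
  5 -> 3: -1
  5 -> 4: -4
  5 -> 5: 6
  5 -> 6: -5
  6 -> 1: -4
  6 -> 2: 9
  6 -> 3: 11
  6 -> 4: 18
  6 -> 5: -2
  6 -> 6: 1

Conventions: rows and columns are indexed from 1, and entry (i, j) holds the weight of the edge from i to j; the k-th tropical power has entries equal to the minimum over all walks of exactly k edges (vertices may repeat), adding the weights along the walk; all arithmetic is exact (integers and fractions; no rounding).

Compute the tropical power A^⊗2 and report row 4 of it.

A^⊗2:
  [-2, -4, -8, 8, 3, 2]
  [-3, -16, 2, 12, -1, -7]
  [5, 3, 8, 15, 7, 10]
  [-16, -17, -10, -12, -2, -13]
  [-9, -17, -15, 2, -12, -8]
  [-10, -11, -11, -6, -1, -7]
Answer: row 4 of A^⊗2 = [-16, -17, -10, -12, -2, -13]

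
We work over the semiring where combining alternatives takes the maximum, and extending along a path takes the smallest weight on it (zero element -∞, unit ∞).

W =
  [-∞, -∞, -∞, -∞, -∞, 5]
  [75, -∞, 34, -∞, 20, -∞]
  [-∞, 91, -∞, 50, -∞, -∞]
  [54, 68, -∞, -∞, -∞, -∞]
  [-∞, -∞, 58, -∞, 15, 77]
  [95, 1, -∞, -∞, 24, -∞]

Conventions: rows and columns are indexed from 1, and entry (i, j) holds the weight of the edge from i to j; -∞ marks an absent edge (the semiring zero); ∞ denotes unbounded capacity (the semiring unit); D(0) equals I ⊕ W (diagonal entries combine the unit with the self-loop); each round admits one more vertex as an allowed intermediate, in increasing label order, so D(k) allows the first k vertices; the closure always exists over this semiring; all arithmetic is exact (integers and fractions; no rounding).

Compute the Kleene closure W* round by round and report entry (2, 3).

D(0):
  [∞, -∞, -∞, -∞, -∞, 5]
  [75, ∞, 34, -∞, 20, -∞]
  [-∞, 91, ∞, 50, -∞, -∞]
  [54, 68, -∞, ∞, -∞, -∞]
  [-∞, -∞, 58, -∞, ∞, 77]
  [95, 1, -∞, -∞, 24, ∞]
D(1):
  [∞, -∞, -∞, -∞, -∞, 5]
  [75, ∞, 34, -∞, 20, 5]
  [-∞, 91, ∞, 50, -∞, -∞]
  [54, 68, -∞, ∞, -∞, 5]
  [-∞, -∞, 58, -∞, ∞, 77]
  [95, 1, -∞, -∞, 24, ∞]
D(2):
  [∞, -∞, -∞, -∞, -∞, 5]
  [75, ∞, 34, -∞, 20, 5]
  [75, 91, ∞, 50, 20, 5]
  [68, 68, 34, ∞, 20, 5]
  [-∞, -∞, 58, -∞, ∞, 77]
  [95, 1, 1, -∞, 24, ∞]
D(3):
  [∞, -∞, -∞, -∞, -∞, 5]
  [75, ∞, 34, 34, 20, 5]
  [75, 91, ∞, 50, 20, 5]
  [68, 68, 34, ∞, 20, 5]
  [58, 58, 58, 50, ∞, 77]
  [95, 1, 1, 1, 24, ∞]
D(4):
  [∞, -∞, -∞, -∞, -∞, 5]
  [75, ∞, 34, 34, 20, 5]
  [75, 91, ∞, 50, 20, 5]
  [68, 68, 34, ∞, 20, 5]
  [58, 58, 58, 50, ∞, 77]
  [95, 1, 1, 1, 24, ∞]
D(5):
  [∞, -∞, -∞, -∞, -∞, 5]
  [75, ∞, 34, 34, 20, 20]
  [75, 91, ∞, 50, 20, 20]
  [68, 68, 34, ∞, 20, 20]
  [58, 58, 58, 50, ∞, 77]
  [95, 24, 24, 24, 24, ∞]
D(6):
  [∞, 5, 5, 5, 5, 5]
  [75, ∞, 34, 34, 20, 20]
  [75, 91, ∞, 50, 20, 20]
  [68, 68, 34, ∞, 20, 20]
  [77, 58, 58, 50, ∞, 77]
  [95, 24, 24, 24, 24, ∞]
Answer: W*[2][3] = 34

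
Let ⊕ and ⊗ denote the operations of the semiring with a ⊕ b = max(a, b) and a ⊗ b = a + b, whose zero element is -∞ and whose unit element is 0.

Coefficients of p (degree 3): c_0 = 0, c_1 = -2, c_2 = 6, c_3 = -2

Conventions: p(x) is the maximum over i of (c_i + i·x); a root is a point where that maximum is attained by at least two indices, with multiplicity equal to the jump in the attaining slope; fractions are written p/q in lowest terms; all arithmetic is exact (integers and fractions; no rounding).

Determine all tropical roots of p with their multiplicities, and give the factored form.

hull edge (i=0, c=0) to (i=2, c=6): slope 3, span 2
hull edge (i=2, c=6) to (i=3, c=-2): slope -8, span 1
Factored form: p(x) = -2 ⊗ (x ⊕ (-3)) ⊗ (x ⊕ (-3)) ⊗ (x ⊕ 8)
Answer: roots = -3 (mult 2), 8 (mult 1)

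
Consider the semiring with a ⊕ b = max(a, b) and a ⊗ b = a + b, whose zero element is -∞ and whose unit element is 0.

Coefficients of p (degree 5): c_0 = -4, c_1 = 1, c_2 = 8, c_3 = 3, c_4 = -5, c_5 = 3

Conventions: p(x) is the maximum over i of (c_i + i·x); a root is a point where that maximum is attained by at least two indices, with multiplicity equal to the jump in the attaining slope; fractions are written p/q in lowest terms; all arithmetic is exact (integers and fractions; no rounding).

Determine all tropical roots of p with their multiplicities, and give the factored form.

hull edge (i=0, c=-4) to (i=2, c=8): slope 6, span 2
hull edge (i=2, c=8) to (i=5, c=3): slope -5/3, span 3
Factored form: p(x) = 3 ⊗ (x ⊕ (-6)) ⊗ (x ⊕ (-6)) ⊗ (x ⊕ 5/3) ⊗ (x ⊕ 5/3) ⊗ (x ⊕ 5/3)
Answer: roots = -6 (mult 2), 5/3 (mult 3)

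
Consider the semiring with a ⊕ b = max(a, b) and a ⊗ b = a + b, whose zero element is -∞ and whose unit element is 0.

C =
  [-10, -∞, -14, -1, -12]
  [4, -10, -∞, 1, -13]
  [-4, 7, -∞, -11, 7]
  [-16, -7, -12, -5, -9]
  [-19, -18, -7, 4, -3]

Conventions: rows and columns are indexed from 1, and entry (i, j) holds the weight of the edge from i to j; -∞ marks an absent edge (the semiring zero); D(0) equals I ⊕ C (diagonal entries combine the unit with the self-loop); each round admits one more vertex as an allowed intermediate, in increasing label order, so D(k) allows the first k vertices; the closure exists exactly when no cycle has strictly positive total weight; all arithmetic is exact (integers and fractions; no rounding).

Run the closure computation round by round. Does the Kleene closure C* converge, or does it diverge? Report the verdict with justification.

D(0):
  [0, -∞, -14, -1, -12]
  [4, 0, -∞, 1, -13]
  [-4, 7, 0, -11, 7]
  [-16, -7, -12, 0, -9]
  [-19, -18, -7, 4, 0]
D(1):
  [0, -∞, -14, -1, -12]
  [4, 0, -10, 3, -8]
  [-4, 7, 0, -5, 7]
  [-16, -7, -12, 0, -9]
  [-19, -18, -7, 4, 0]
D(2):
  [0, -∞, -14, -1, -12]
  [4, 0, -10, 3, -8]
  [11, 7, 0, 10, 7]
  [-3, -7, -12, 0, -9]
  [-14, -18, -7, 4, 0]
D(3):
  [0, -7, -14, -1, -7]
  [4, 0, -10, 3, -3]
  [11, 7, 0, 10, 7]
  [-1, -5, -12, 0, -5]
  [4, 0, -7, 4, 0]
D(4):
  [0, -6, -13, -1, -6]
  [4, 0, -9, 3, -2]
  [11, 7, 0, 10, 7]
  [-1, -5, -12, 0, -5]
  [4, 0, -7, 4, 0]
D(5):
  [0, -6, -13, -1, -6]
  [4, 0, -9, 3, -2]
  [11, 7, 0, 11, 7]
  [-1, -5, -12, 0, -5]
  [4, 0, -7, 4, 0]
Key observation: every diagonal entry stays at the unit through all rounds, so no improving cycle exists.
Answer: CONVERGES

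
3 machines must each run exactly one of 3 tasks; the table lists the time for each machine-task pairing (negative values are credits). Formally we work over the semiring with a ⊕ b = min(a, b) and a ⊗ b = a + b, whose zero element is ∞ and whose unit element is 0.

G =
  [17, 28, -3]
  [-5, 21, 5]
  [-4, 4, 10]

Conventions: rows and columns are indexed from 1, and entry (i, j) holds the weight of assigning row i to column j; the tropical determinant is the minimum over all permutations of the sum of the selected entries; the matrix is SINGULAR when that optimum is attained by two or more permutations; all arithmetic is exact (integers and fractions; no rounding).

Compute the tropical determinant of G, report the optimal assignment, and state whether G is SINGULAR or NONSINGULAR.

σ = (1, 2, 3): 17 + 21 + 10 = 48
σ = (1, 3, 2): 17 + 5 + 4 = 26
σ = (2, 1, 3): 28 + (-5) + 10 = 33
σ = (2, 3, 1): 28 + 5 + (-4) = 29
σ = (3, 1, 2): (-3) + (-5) + 4 = -4
σ = (3, 2, 1): (-3) + 21 + (-4) = 14
Optimal value attained by: σ = (3, 1, 2).
Answer: det⊕(G) = -4; verdict: NONSINGULAR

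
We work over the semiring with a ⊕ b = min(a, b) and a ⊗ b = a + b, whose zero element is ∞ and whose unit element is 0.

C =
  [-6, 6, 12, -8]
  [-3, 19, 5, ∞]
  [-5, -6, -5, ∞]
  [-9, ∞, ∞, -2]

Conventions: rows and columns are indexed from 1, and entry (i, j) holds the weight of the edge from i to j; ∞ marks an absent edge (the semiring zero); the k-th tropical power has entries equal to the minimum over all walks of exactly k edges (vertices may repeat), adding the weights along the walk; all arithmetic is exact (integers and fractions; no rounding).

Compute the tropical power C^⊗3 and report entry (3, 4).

C^⊗2:
  [-17, 0, 6, -14]
  [-9, -1, 0, -11]
  [-11, -11, -10, -13]
  [-15, -3, 3, -17]
C^⊗3:
  [-23, -11, -5, -25]
  [-20, -6, -5, -17]
  [-22, -16, -15, -19]
  [-26, -9, -3, -23]
Key observation: the optimum is the walk 3->1->1->4, with weight (-5) + (-6) + (-8) = -19.
Optimal value attained by: walk 3->1->1->4.
Answer: (C^⊗3)[3][4] = -19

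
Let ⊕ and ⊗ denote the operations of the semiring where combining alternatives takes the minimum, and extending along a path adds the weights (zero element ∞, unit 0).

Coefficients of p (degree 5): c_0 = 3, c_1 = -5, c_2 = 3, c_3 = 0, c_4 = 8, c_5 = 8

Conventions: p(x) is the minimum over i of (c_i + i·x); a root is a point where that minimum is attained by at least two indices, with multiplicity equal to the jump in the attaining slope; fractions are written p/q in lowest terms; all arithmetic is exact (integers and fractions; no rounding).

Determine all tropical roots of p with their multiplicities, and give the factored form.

hull edge (i=0, c=3) to (i=1, c=-5): slope -8, span 1
hull edge (i=1, c=-5) to (i=3, c=0): slope 5/2, span 2
hull edge (i=3, c=0) to (i=5, c=8): slope 4, span 2
Factored form: p(x) = 8 ⊗ (x ⊕ (-4)) ⊗ (x ⊕ (-4)) ⊗ (x ⊕ (-5/2)) ⊗ (x ⊕ (-5/2)) ⊗ (x ⊕ 8)
Answer: roots = -4 (mult 2), -5/2 (mult 2), 8 (mult 1)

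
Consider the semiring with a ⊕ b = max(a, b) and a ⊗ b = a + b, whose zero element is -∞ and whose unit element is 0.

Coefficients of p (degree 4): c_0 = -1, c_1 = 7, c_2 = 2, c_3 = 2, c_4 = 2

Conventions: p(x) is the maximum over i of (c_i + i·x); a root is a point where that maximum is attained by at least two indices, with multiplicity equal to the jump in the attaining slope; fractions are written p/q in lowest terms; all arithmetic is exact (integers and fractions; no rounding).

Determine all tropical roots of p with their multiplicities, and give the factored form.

hull edge (i=0, c=-1) to (i=1, c=7): slope 8, span 1
hull edge (i=1, c=7) to (i=4, c=2): slope -5/3, span 3
Factored form: p(x) = 2 ⊗ (x ⊕ (-8)) ⊗ (x ⊕ 5/3) ⊗ (x ⊕ 5/3) ⊗ (x ⊕ 5/3)
Answer: roots = -8 (mult 1), 5/3 (mult 3)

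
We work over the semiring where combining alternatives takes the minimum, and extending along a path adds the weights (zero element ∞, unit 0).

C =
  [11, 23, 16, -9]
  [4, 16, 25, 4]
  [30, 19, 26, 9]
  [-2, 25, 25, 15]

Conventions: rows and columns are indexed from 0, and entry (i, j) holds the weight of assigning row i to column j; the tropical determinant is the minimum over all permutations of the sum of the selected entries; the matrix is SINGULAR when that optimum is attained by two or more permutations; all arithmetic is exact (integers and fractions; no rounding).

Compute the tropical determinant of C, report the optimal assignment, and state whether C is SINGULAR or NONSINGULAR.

σ = (0, 1, 2, 3): 11 + 16 + 26 + 15 = 68
σ = (0, 1, 3, 2): 11 + 16 + 9 + 25 = 61
σ = (0, 2, 1, 3): 11 + 25 + 19 + 15 = 70
σ = (0, 2, 3, 1): 11 + 25 + 9 + 25 = 70
σ = (0, 3, 1, 2): 11 + 4 + 19 + 25 = 59
σ = (0, 3, 2, 1): 11 + 4 + 26 + 25 = 66
σ = (1, 0, 2, 3): 23 + 4 + 26 + 15 = 68
σ = (1, 0, 3, 2): 23 + 4 + 9 + 25 = 61
σ = (1, 2, 0, 3): 23 + 25 + 30 + 15 = 93
σ = (1, 2, 3, 0): 23 + 25 + 9 + (-2) = 55
σ = (1, 3, 0, 2): 23 + 4 + 30 + 25 = 82
σ = (1, 3, 2, 0): 23 + 4 + 26 + (-2) = 51
σ = (2, 0, 1, 3): 16 + 4 + 19 + 15 = 54
σ = (2, 0, 3, 1): 16 + 4 + 9 + 25 = 54
σ = (2, 1, 0, 3): 16 + 16 + 30 + 15 = 77
σ = (2, 1, 3, 0): 16 + 16 + 9 + (-2) = 39
σ = (2, 3, 0, 1): 16 + 4 + 30 + 25 = 75
σ = (2, 3, 1, 0): 16 + 4 + 19 + (-2) = 37
σ = (3, 0, 1, 2): (-9) + 4 + 19 + 25 = 39
σ = (3, 0, 2, 1): (-9) + 4 + 26 + 25 = 46
σ = (3, 1, 0, 2): (-9) + 16 + 30 + 25 = 62
σ = (3, 1, 2, 0): (-9) + 16 + 26 + (-2) = 31
σ = (3, 2, 0, 1): (-9) + 25 + 30 + 25 = 71
σ = (3, 2, 1, 0): (-9) + 25 + 19 + (-2) = 33
Optimal value attained by: σ = (3, 1, 2, 0).
Answer: det⊕(C) = 31; verdict: NONSINGULAR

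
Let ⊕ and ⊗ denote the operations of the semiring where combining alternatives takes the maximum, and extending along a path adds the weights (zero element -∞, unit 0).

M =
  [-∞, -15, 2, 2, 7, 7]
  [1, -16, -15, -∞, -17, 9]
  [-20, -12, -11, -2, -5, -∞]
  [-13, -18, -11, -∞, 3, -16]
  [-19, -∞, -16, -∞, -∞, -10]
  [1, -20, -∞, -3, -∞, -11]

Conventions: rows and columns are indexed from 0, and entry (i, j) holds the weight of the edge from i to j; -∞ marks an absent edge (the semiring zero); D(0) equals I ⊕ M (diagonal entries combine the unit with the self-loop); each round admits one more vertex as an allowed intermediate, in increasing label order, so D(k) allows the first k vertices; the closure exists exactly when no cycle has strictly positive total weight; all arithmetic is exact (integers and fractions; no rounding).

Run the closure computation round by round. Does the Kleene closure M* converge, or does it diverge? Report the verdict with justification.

D(0):
  [0, -15, 2, 2, 7, 7]
  [1, 0, -15, -∞, -17, 9]
  [-20, -12, 0, -2, -5, -∞]
  [-13, -18, -11, 0, 3, -16]
  [-19, -∞, -16, -∞, 0, -10]
  [1, -20, -∞, -3, -∞, 0]
Detection: at round 1, diagonal entry (5, 5) turns strictly positive.
Key observation: the cycle 5->0->5 has total weight 1 + 7, which is strictly positive.
Answer: DIVERGES — positive cycle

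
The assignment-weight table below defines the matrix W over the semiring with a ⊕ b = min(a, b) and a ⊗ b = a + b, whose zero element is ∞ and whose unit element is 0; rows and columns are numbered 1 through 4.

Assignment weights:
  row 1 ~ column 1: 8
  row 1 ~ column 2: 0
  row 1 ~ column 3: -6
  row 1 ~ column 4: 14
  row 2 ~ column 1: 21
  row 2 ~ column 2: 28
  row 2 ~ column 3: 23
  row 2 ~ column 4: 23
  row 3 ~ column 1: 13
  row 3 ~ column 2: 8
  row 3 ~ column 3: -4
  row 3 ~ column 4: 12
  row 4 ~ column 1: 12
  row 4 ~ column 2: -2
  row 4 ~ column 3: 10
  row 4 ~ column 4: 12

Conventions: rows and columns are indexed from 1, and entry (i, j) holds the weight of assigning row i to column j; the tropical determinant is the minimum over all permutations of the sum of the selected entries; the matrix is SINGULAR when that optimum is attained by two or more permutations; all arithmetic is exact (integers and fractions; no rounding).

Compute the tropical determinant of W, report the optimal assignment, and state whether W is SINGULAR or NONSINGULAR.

σ = (1, 2, 3, 4): 8 + 28 + (-4) + 12 = 44
σ = (1, 2, 4, 3): 8 + 28 + 12 + 10 = 58
σ = (1, 3, 2, 4): 8 + 23 + 8 + 12 = 51
σ = (1, 3, 4, 2): 8 + 23 + 12 + (-2) = 41
σ = (1, 4, 2, 3): 8 + 23 + 8 + 10 = 49
σ = (1, 4, 3, 2): 8 + 23 + (-4) + (-2) = 25
σ = (2, 1, 3, 4): 0 + 21 + (-4) + 12 = 29
σ = (2, 1, 4, 3): 0 + 21 + 12 + 10 = 43
σ = (2, 3, 1, 4): 0 + 23 + 13 + 12 = 48
σ = (2, 3, 4, 1): 0 + 23 + 12 + 12 = 47
σ = (2, 4, 1, 3): 0 + 23 + 13 + 10 = 46
σ = (2, 4, 3, 1): 0 + 23 + (-4) + 12 = 31
σ = (3, 1, 2, 4): (-6) + 21 + 8 + 12 = 35
σ = (3, 1, 4, 2): (-6) + 21 + 12 + (-2) = 25
σ = (3, 2, 1, 4): (-6) + 28 + 13 + 12 = 47
σ = (3, 2, 4, 1): (-6) + 28 + 12 + 12 = 46
σ = (3, 4, 1, 2): (-6) + 23 + 13 + (-2) = 28
σ = (3, 4, 2, 1): (-6) + 23 + 8 + 12 = 37
σ = (4, 1, 2, 3): 14 + 21 + 8 + 10 = 53
σ = (4, 1, 3, 2): 14 + 21 + (-4) + (-2) = 29
σ = (4, 2, 1, 3): 14 + 28 + 13 + 10 = 65
σ = (4, 2, 3, 1): 14 + 28 + (-4) + 12 = 50
σ = (4, 3, 1, 2): 14 + 23 + 13 + (-2) = 48
σ = (4, 3, 2, 1): 14 + 23 + 8 + 12 = 57
Optimal value attained by: σ = (1, 4, 3, 2).
Answer: det⊕(W) = 25; verdict: SINGULAR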